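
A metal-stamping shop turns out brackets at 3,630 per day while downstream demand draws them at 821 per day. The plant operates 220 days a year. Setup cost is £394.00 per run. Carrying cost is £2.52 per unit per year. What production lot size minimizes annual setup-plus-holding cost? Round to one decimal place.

Q* ≈ 8,543.3 brackets

Annual demand D = 821 × 220 = 180,620.
Production build-up factor (1 − d/p) = 1 − 821/3,630 = 0.7738.
Q* = √(2DS / (H(1 − d/p))) = √(2 × 180,620 × 394 / (2.52 × 0.7738)).
= √(142,328,560 / 1.95) ≈ 8543.252.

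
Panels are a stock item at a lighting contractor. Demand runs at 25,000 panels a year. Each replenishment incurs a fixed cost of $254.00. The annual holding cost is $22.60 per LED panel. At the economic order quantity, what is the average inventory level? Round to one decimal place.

Average inventory ≈ 374.8 panels

The optimal lot size = √(2DS/H) = √(2 × 25,000 × 254 / 22.6) ≈ 749.63.
Average inventory = Q*/2 ≈ 749.63 / 2 = 374.816.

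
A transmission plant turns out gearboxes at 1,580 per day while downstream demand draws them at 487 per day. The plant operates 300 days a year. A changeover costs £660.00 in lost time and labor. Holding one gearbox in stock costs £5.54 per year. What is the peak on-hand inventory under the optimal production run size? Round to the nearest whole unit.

Annual demand D = 487 × 300 = 146,100.
Production build-up factor (1 − d/p) = 1 − 487/1,580 = 0.6918.
Q* = √(2DS / (H(1 − d/p))) = √(2 × 146,100 × 660 / (5.54 × 0.6918)).
= √(192,852,000 / 3.8324) ≈ 7093.746.
Maximum inventory = Q*(1 − d/p) = 7093.746 × 0.6918 ≈ 4907.256.

I_max ≈ 4,907 gearboxes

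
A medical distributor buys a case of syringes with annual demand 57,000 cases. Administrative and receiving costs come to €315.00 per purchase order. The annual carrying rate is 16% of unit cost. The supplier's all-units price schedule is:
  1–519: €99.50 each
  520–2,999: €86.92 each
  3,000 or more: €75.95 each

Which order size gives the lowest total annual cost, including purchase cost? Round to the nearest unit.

Q* ≈ 3,000 cases

Holding cost per unit per year at price C is H = 0.16·C.
Candidates are each tier's EOQ (if it falls in that tier) and each price-break quantity.
Tier 1 (€99.50): EOQ = 1501.9 exceeds tier's upper bound 519, so this tier is dominated.
EOQ at €86.92 = 1606.9 (feasible in tier 2): TC = 57,000×€86.92 + (57,000/1606.9)×315 + (1606.9/2)×0.16×€86.92 = €4,976,787.43.
EOQ at €75.95 = 1719.0 < 3000, so use break Q=3000: TC = 57,000×€75.95 + (57,000/3000.0)×315 + (3000.0/2)×0.16×€75.95 = €4,353,363.00.
Lowest total cost is €4,353,363.00 at Q = 3000.0.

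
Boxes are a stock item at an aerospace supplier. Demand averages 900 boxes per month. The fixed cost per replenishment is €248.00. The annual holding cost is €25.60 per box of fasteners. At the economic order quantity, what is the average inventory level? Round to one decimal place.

Annual demand D = 900 × 12 = 10,800.
Q* = √(2DS/H) = √(2 × 10,800 × 248 / 25.6) ≈ 457.44.
Average inventory = Q*/2 ≈ 457.44 / 2 = 228.719.

Average inventory ≈ 228.7 boxes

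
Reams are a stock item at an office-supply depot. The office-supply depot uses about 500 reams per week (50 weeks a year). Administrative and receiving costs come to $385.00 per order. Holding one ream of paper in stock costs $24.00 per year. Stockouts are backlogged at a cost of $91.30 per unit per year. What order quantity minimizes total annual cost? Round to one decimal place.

Q* ≈ 1,006.4 reams

Annual demand D = 500 × 50 = 25,000.
With planned backorders, Q* = √(2DS/H) · √((H+B)/B).
√(2DS/H) = √(2 × 25,000 × 385 / 24) = 895.591.
√((H+B)/B) = √((24+91.3)/91.3) = 1.1238.
Q* ≈ 1006.443.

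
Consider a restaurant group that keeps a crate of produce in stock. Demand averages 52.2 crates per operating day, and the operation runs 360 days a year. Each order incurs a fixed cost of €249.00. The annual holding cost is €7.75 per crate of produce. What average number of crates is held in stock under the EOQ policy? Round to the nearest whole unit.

Annual demand D = 52.2 × 360 = 18,792.
Q* = √(2DS/H) = √(2 × 18,792 × 249 / 7.75) ≈ 1098.88.
Average inventory = Q*/2 ≈ 1098.88 / 2 = 549.440.

Average inventory ≈ 549 crates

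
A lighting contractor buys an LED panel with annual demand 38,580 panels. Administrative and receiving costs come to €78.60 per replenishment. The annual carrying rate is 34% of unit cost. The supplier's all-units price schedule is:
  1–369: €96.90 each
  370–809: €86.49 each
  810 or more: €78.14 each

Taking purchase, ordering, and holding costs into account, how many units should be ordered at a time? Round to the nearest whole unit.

Q* ≈ 810 panels

Holding cost per unit per year at price C is H = 0.34·C.
Evaluate total cost at each tier's feasible EOQ or, if the EOQ is below the tier, at the tier's minimum quantity.
Tier 1 (€96.90): EOQ = 429.0 exceeds tier's upper bound 369, so this tier is dominated.
EOQ at €86.49 = 454.1 (feasible in tier 2): TC = 38,580×€86.49 + (38,580/454.1)×78.6 + (454.1/2)×0.34×€86.49 = €3,350,138.77.
EOQ at €78.14 = 477.8 < 810, so use break Q=810: TC = 38,580×€78.14 + (38,580/810.0)×78.6 + (810.0/2)×0.34×€78.14 = €3,029,144.77.
Lowest total cost is €3,029,144.77 at Q = 810.0.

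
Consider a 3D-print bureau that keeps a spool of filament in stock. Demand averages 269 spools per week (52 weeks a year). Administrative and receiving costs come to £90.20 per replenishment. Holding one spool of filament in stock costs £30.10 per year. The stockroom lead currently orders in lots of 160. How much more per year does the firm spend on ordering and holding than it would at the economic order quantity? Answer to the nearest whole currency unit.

Extra cost ≈ £1,578 per year

Annual demand D = 269 × 52 = 13,988.
EOQ = √(2DS/H) = √(2 × 13,988 × 90.2 / 30.1) ≈ 289.54.
Cost at Q* = (D/Q*)S + (Q*/2)H = √(2DSH) ≈ £8,715.24.
Cost at Q = 160: (13,988/160)×90.2 + (160/2)×30.1 = £7,885.73 + £2,408.00 = £10,293.74.
Excess = £10,293.74 − £8,715.24 = £1,578.50.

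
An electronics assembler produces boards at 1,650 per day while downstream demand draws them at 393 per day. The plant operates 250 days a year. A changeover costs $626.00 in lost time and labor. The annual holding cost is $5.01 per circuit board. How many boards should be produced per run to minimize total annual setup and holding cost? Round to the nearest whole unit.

Q* ≈ 5,677 boards

Annual demand D = 393 × 250 = 98,250.
Production build-up factor (1 − d/p) = 1 − 393/1,650 = 0.7618.
Q* = √(2DS / (H(1 − d/p))) = √(2 × 98,250 × 626 / (5.01 × 0.7618)).
= √(123,009,000 / 3.8167) ≈ 5677.066.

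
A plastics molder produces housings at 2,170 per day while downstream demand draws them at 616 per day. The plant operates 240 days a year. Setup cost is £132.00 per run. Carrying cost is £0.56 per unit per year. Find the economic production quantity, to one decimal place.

Q* ≈ 9,865.3 housings

Annual demand D = 616 × 240 = 147,840.
Production build-up factor (1 − d/p) = 1 − 616/2,170 = 0.7161.
Q* = √(2DS / (H(1 − d/p))) = √(2 × 147,840 × 132 / (0.56 × 0.7161)).
= √(39,029,760 / 0.401) ≈ 9865.254.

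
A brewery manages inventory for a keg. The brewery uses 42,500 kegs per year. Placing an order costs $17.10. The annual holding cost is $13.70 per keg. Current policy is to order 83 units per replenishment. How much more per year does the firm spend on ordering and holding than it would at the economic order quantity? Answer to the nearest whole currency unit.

EOQ = √(2DS/H) = √(2 × 42,500 × 17.1 / 13.7) ≈ 325.72.
Cost at Q* = (D/Q*)S + (Q*/2)H = √(2DSH) ≈ $4,462.39.
Cost at Q = 83: (42,500/83)×17.1 + (83/2)×13.7 = $8,756.02 + $568.55 = $9,324.57.
Excess = $9,324.57 − $4,462.39 = $4,862.18.

Extra cost ≈ $4,862 per year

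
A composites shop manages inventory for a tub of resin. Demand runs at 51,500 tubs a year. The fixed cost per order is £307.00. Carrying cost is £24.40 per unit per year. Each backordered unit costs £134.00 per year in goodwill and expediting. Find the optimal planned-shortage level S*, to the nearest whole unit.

S* ≈ 191 tubs

With planned backorders, Q* = √(2DS/H) · √((H+B)/B).
√(2DS/H) = √(2 × 51,500 × 307 / 24.4) = 1138.395.
√((H+B)/B) = √((24.4+134)/134) = 1.0872.
Q* ≈ 1237.708.
S* = Q* · H/(H+B) = 1237.708 × 24.4/158.4 ≈ 190.657.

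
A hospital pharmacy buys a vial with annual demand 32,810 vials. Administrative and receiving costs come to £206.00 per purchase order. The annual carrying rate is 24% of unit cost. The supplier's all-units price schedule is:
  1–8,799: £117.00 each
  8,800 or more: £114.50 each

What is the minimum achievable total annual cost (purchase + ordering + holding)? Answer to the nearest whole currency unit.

Holding cost per unit per year at price C is H = 0.24·C.
Candidates are each tier's EOQ (if it falls in that tier) and each price-break quantity.
EOQ at £117.00 = 693.8 (feasible in tier 1): TC = 32,810×£117.00 + (32,810/693.8)×206 + (693.8/2)×0.24×£117.00 = £3,858,252.75.
EOQ at £114.50 = 701.4 < 8800, so use break Q=8800: TC = 32,810×£114.50 + (32,810/8800.0)×206 + (8800.0/2)×0.24×£114.50 = £3,878,425.05.
Lowest total cost among the candidates is at Q = 693.8.

TC* ≈ £3,858,253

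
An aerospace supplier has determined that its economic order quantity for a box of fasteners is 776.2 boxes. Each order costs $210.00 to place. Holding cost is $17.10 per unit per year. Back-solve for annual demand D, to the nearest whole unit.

Invert the EOQ relation Q*² = 2DS/H.
From Q* = √(2DS/H): D = Q*²H / (2S) = 776.2² × 17.1 / (2 × 210) = 24529.805.

D ≈ 24,530 boxes per year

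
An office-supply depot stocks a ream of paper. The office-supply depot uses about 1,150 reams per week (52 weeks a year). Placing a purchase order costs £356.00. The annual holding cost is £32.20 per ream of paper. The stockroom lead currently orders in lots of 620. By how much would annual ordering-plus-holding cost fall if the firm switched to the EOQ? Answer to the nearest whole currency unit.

Extra cost ≈ £7,292 per year

Annual demand D = 1,150 × 52 = 59,800.
EOQ = √(2DS/H) = √(2 × 59,800 × 356 / 32.2) ≈ 1149.91.
Cost at Q* = (D/Q*)S + (Q*/2)H = √(2DSH) ≈ £37,027.00.
Cost at Q = 620: (59,800/620)×356 + (620/2)×32.2 = £34,336.77 + £9,982.00 = £44,318.77.
Excess = £44,318.77 − £37,027.00 = £7,291.77.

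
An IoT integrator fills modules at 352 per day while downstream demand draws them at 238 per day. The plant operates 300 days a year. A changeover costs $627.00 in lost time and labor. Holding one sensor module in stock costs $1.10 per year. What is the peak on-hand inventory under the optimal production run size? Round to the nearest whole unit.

I_max ≈ 5,134 modules

Annual demand D = 238 × 300 = 71,400.
Production build-up factor (1 − d/p) = 1 − 238/352 = 0.3239.
Q* = √(2DS / (H(1 − d/p))) = √(2 × 71,400 × 627 / (1.1 × 0.3239)).
= √(89,535,600 / 0.3563) ≈ 15853.328.
Maximum inventory = Q*(1 − d/p) = 15853.328 × 0.3239 ≈ 5134.316.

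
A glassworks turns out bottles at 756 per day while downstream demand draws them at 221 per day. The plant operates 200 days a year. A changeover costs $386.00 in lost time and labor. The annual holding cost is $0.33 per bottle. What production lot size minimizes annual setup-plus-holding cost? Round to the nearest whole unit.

Annual demand D = 221 × 200 = 44,200.
Production build-up factor (1 − d/p) = 1 − 221/756 = 0.7077.
Q* = √(2DS / (H(1 − d/p))) = √(2 × 44,200 × 386 / (0.33 × 0.7077)).
= √(34,122,400 / 0.2335) ≈ 12087.788.

Q* ≈ 12,088 bottles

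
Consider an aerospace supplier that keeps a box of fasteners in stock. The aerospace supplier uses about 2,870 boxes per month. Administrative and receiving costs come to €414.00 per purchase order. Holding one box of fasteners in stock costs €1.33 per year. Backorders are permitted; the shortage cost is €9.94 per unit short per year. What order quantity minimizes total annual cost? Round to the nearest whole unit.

Q* ≈ 4,930 boxes

Annual demand D = 2,870 × 12 = 34,440.
With planned backorders, Q* = √(2DS/H) · √((H+B)/B).
√(2DS/H) = √(2 × 34,440 × 414 / 1.33) = 4630.426.
√((H+B)/B) = √((1.33+9.94)/9.94) = 1.0648.
Q* ≈ 4930.485.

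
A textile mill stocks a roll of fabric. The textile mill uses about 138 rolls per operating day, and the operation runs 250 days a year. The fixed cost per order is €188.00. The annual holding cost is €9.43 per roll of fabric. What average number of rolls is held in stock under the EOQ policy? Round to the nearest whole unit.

Average inventory ≈ 586 rolls

Annual demand D = 138 × 250 = 34,500.
The optimal lot size = √(2DS/H) = √(2 × 34,500 × 188 / 9.43) ≈ 1172.86.
Average inventory = Q*/2 ≈ 1172.86 / 2 = 586.432.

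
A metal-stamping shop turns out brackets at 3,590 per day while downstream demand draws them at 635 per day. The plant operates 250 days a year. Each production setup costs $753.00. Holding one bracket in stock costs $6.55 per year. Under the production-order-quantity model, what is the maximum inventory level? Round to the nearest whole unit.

Annual demand D = 635 × 250 = 158,750.
Production build-up factor (1 − d/p) = 1 − 635/3,590 = 0.8231.
Q* = √(2DS / (H(1 − d/p))) = √(2 × 158,750 × 753 / (6.55 × 0.8231)).
= √(239,077,500 / 5.3914) ≈ 6659.125.
Maximum inventory = Q*(1 − d/p) = 6659.125 × 0.8231 ≈ 5481.258.

I_max ≈ 5,481 brackets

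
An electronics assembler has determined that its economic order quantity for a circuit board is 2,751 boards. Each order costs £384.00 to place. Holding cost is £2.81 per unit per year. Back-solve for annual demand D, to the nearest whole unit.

The basic EOQ model gives Q* = √(2DS/H); rearrange for the unknown.
From Q* = √(2DS/H): D = Q*²H / (2S) = 2,751² × 2.81 / (2 × 384) = 27690.212.

D ≈ 27,690 boards per year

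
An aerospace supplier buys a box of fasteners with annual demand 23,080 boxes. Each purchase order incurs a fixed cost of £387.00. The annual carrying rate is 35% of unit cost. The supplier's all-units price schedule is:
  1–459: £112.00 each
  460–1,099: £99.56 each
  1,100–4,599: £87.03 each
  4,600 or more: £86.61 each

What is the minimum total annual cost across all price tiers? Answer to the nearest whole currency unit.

TC* ≈ £2,033,526

Holding cost per unit per year at price C is H = 0.35·C.
Evaluate total cost at each tier's feasible EOQ or, if the EOQ is below the tier, at the tier's minimum quantity.
Tier 1 (£112.00): EOQ = 675.1 exceeds tier's upper bound 459, so this tier is dominated.
EOQ at £99.56 = 716.0 (feasible in tier 2): TC = 23,080×£99.56 + (23,080/716.0)×387 + (716.0/2)×0.35×£99.56 = £2,322,794.47.
EOQ at £87.03 = 765.8 < 1100, so use break Q=1100: TC = 23,080×£87.03 + (23,080/1100.0)×387 + (1100.0/2)×0.35×£87.03 = £2,033,525.64.
EOQ at £86.61 = 767.7 < 4600, so use break Q=4600: TC = 23,080×£86.61 + (23,080/4600.0)×387 + (4600.0/2)×0.35×£86.61 = £2,070,621.58.
Lowest total cost among the candidates is at Q = 1100.0.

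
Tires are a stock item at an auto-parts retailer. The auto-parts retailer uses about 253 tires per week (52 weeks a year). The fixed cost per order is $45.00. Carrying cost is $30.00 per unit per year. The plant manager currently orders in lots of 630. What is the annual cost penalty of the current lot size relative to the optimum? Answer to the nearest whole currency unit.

Extra cost ≈ $4,430 per year

Annual demand D = 253 × 52 = 13,156.
EOQ = √(2DS/H) = √(2 × 13,156 × 45 / 30) ≈ 198.67.
Cost at Q* = (D/Q*)S + (Q*/2)H = √(2DSH) ≈ $5,959.97.
Cost at Q = 630: (13,156/630)×45 + (630/2)×30 = $939.71 + $9,450.00 = $10,389.71.
Excess = $10,389.71 − $5,959.97 = $4,429.75.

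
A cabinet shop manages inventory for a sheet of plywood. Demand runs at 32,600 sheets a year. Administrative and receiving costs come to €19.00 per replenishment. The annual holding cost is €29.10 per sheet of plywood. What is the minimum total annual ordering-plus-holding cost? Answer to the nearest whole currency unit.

EOQ = √(2DS/H) = √(2 × 32,600 × 19 / 29.1) ≈ 206.33.
At the optimum the two cost components are equal, so total cost = 2·(Q*/2)H = Q*·H.
Minimum total = √(2DSH) = √(2 × 32,600 × 19 × 29.1) ≈ 6004.089.

TC* ≈ €6,004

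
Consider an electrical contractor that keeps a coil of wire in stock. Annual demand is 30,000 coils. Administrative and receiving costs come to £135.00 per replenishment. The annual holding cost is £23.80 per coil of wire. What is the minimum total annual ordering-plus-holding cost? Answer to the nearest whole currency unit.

TC* ≈ £13,885

The optimal lot size = √(2DS/H) = √(2 × 30,000 × 135 / 23.8) ≈ 583.38.
At Q*, ordering cost (D/Q*)S equals holding cost (Q*/2)H, each = √(DSH/2).
Minimum total = √(2DSH) = √(2 × 30,000 × 135 × 23.8) ≈ 13884.524.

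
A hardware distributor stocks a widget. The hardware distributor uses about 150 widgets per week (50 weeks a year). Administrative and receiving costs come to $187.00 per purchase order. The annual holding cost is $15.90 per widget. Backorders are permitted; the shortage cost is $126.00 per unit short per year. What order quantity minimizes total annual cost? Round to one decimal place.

Q* ≈ 445.7 widgets

Annual demand D = 150 × 50 = 7,500.
With planned backorders, Q* = √(2DS/H) · √((H+B)/B).
√(2DS/H) = √(2 × 7,500 × 187 / 15.9) = 420.018.
√((H+B)/B) = √((15.9+126)/126) = 1.0612.
Q* ≈ 445.732.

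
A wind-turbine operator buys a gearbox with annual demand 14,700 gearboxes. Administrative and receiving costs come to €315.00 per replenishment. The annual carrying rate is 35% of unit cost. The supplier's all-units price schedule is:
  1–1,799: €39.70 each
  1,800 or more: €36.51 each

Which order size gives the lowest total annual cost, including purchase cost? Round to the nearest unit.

Q* ≈ 1,800 gearboxes

Holding cost per unit per year at price C is H = 0.35·C.
Evaluate total cost at each tier's feasible EOQ or, if the EOQ is below the tier, at the tier's minimum quantity.
EOQ at €39.70 = 816.4 (feasible in tier 1): TC = 14,700×€39.70 + (14,700/816.4)×315 + (816.4/2)×0.35×€39.70 = €594,933.79.
EOQ at €36.51 = 851.3 < 1800, so use break Q=1800: TC = 14,700×€36.51 + (14,700/1800.0)×315 + (1800.0/2)×0.35×€36.51 = €550,770.15.
Lowest total cost is €550,770.15 at Q = 1800.0.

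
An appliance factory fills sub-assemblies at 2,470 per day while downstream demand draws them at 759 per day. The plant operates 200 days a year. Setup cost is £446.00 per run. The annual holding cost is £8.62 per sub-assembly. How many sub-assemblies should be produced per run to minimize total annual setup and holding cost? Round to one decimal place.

Annual demand D = 759 × 200 = 151,800.
Production build-up factor (1 − d/p) = 1 − 759/2,470 = 0.6927.
Q* = √(2DS / (H(1 − d/p))) = √(2 × 151,800 × 446 / (8.62 × 0.6927)).
= √(135,405,600 / 5.9712) ≈ 4761.986.

Q* ≈ 4,762.0 sub-assemblies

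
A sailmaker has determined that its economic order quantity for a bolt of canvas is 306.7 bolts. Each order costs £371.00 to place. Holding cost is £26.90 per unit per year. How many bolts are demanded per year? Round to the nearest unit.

D ≈ 3,410 bolts per year

Squaring Q* = √(2DS/H) gives Q*² = 2DS/H.
From Q* = √(2DS/H): D = Q*²H / (2S) = 306.7² × 26.9 / (2 × 371) = 3410.169.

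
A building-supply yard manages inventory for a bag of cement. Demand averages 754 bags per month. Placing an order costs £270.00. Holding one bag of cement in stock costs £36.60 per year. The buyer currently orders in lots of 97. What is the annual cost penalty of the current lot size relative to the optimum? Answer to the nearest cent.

Extra cost ≈ £13,587.72 per year

Annual demand D = 754 × 12 = 9,048.
EOQ = √(2DS/H) = √(2 × 9,048 × 270 / 36.6) ≈ 365.37.
Cost at Q* = (D/Q*)S + (Q*/2)H = √(2DSH) ≈ £13,372.53.
Cost at Q = 97: (9,048/97)×270 + (97/2)×36.6 = £25,185.15 + £1,775.10 = £26,960.25.
Excess = £26,960.25 − £13,372.53 = £13,587.72.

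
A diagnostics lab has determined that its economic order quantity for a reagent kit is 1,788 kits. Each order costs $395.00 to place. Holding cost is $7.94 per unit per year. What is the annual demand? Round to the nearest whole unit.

D ≈ 32,131 kits per year

Squaring Q* = √(2DS/H) gives Q*² = 2DS/H.
From Q* = √(2DS/H): D = Q*²H / (2S) = 1,788² × 7.94 / (2 × 395) = 32131.311.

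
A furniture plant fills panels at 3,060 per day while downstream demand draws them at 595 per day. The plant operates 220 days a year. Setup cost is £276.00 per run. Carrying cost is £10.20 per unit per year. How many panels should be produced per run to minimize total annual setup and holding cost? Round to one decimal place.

Annual demand D = 595 × 220 = 130,900.
Production build-up factor (1 − d/p) = 1 − 595/3,060 = 0.8056.
Q* = √(2DS / (H(1 − d/p))) = √(2 × 130,900 × 276 / (10.2 × 0.8056)).
= √(72,256,800 / 8.2167) ≈ 2965.456.

Q* ≈ 2,965.5 panels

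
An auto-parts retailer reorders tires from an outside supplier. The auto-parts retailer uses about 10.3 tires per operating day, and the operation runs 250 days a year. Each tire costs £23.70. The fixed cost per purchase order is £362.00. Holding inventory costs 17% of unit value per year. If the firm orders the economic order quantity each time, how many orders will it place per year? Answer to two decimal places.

Annual demand D = 10.3 × 250 = 2,575.
Holding cost H = 0.17 × £23.70 = £4.0290 per unit per year.
Q* = √(2DS/H) = √(2 × 2,575 × 362 / 4.029) ≈ 680.24.
Orders per year = D / Q* = 2,575 / 680.24 ≈ 3.785.

N ≈ 3.79 orders per year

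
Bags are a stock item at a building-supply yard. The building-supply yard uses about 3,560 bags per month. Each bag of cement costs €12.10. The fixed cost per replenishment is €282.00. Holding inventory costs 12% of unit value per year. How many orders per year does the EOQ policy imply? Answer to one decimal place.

Annual demand D = 3,560 × 12 = 42,720.
Holding cost H = 0.12 × €12.10 = €1.4520 per unit per year.
The optimal lot size = √(2DS/H) = √(2 × 42,720 × 282 / 1.452) ≈ 4073.54.
Orders per year = D / Q* = 42,720 / 4073.54 ≈ 10.487.

N ≈ 10.5 orders per year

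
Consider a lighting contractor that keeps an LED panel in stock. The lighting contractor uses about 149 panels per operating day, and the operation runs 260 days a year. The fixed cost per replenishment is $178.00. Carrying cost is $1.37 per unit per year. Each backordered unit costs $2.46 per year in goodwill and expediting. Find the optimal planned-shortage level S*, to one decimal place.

Annual demand D = 149 × 260 = 38,740.
With planned backorders, Q* = √(2DS/H) · √((H+B)/B).
√(2DS/H) = √(2 × 38,740 × 178 / 1.37) = 3172.813.
√((H+B)/B) = √((1.37+2.46)/2.46) = 1.2478.
Q* ≈ 3958.917.
S* = Q* · H/(H+B) = 3958.917 × 1.37/3.83 ≈ 1416.114.

S* ≈ 1,416.1 panels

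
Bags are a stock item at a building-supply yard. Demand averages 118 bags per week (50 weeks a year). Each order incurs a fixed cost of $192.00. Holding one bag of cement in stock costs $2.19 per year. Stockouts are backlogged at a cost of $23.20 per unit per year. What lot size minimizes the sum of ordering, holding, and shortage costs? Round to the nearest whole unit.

Q* ≈ 1,064 bags

Annual demand D = 118 × 50 = 5,900.
With planned backorders, Q* = √(2DS/H) · √((H+B)/B).
√(2DS/H) = √(2 × 5,900 × 192 / 2.19) = 1017.114.
√((H+B)/B) = √((2.19+23.2)/23.2) = 1.0461.
Q* ≈ 1064.037.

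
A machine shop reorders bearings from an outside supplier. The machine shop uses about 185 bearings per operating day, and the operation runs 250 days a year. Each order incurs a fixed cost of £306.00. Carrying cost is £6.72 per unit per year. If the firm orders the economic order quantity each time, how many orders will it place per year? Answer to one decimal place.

Annual demand D = 185 × 250 = 46,250.
Q* = √(2DS/H) = √(2 × 46,250 × 306 / 6.72) ≈ 2052.33.
Orders per year = D / Q* = 46,250 / 2052.33 ≈ 22.535.

N ≈ 22.5 orders per year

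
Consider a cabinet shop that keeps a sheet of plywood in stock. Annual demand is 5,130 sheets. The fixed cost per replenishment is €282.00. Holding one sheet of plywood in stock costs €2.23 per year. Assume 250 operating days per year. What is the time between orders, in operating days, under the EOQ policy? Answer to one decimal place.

The optimal lot size = √(2DS/H) = √(2 × 5,130 × 282 / 2.23) ≈ 1139.06.
Cycle time = Q*/D × 250 = 1139.06 / 5,130 × 250 ≈ 55.510 days.

T ≈ 55.5 days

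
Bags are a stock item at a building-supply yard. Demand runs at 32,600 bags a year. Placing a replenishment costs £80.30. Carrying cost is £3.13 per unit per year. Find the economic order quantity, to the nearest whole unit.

EOQ = √(2DS / H) = √(2 × 32,600 × 80.3 / 3.13).
= √(5,235,560 / 3.13) = √1,672,702.8754 ≈ 1293.330.

Q* ≈ 1,293 bags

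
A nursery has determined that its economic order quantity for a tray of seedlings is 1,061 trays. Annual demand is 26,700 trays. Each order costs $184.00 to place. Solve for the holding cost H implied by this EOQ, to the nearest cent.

H ≈ $8.73

The basic EOQ model gives Q* = √(2DS/H); rearrange for the unknown.
From Q* = √(2DS/H): H = 2DS / Q*² = 2 × 26,700 × 184 / 1,061² = 8.7283.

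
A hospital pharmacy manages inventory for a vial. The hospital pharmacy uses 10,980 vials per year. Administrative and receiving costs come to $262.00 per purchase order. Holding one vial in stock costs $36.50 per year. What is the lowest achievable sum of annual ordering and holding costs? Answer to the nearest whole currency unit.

TC* ≈ $14,491

Q* = √(2DS/H) = √(2 × 10,980 × 262 / 36.5) ≈ 397.03.
At the optimum the two cost components are equal, so total cost = 2·(Q*/2)H = Q*·H.
Minimum total = √(2DSH) = √(2 × 10,980 × 262 × 36.5) ≈ 14491.497.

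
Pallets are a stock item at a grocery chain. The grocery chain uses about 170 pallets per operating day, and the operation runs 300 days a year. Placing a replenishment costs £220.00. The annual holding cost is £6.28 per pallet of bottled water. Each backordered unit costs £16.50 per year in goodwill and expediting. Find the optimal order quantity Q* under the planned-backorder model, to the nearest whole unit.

Q* ≈ 2,221 pallets

Annual demand D = 170 × 300 = 51,000.
With planned backorders, Q* = √(2DS/H) · √((H+B)/B).
√(2DS/H) = √(2 × 51,000 × 220 / 6.28) = 1890.304.
√((H+B)/B) = √((6.28+16.5)/16.5) = 1.1750.
Q* ≈ 2221.092.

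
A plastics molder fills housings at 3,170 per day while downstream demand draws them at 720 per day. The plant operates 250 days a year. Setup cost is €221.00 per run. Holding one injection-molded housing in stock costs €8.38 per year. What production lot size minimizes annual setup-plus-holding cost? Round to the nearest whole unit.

Q* ≈ 3,505 housings

Annual demand D = 720 × 250 = 180,000.
Production build-up factor (1 − d/p) = 1 − 720/3,170 = 0.7729.
Q* = √(2DS / (H(1 − d/p))) = √(2 × 180,000 × 221 / (8.38 × 0.7729)).
= √(79,560,000 / 6.4767) ≈ 3504.870.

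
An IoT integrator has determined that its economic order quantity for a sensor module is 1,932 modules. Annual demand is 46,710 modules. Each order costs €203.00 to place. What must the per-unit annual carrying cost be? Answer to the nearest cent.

The basic EOQ model gives Q* = √(2DS/H); rearrange for the unknown.
From Q* = √(2DS/H): H = 2DS / Q*² = 2 × 46,710 × 203 / 1,932² = 5.0807.

H ≈ €5.08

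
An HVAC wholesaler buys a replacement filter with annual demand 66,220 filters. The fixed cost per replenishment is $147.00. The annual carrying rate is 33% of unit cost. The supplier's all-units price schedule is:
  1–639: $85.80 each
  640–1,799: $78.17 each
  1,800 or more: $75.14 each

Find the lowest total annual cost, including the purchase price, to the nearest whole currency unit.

TC* ≈ $5,003,495

Holding cost per unit per year at price C is H = 0.33·C.
Candidates are each tier's EOQ (if it falls in that tier) and each price-break quantity.
Tier 1 ($85.80): EOQ = 829.2 exceeds tier's upper bound 639, so this tier is dominated.
EOQ at $78.17 = 868.7 (feasible in tier 2): TC = 66,220×$78.17 + (66,220/868.7)×147 + (868.7/2)×0.33×$78.17 = $5,198,827.58.
EOQ at $75.14 = 886.1 < 1800, so use break Q=1800: TC = 66,220×$75.14 + (66,220/1800.0)×147 + (1800.0/2)×0.33×$75.14 = $5,003,495.35.
Lowest total cost among the candidates is at Q = 1800.0.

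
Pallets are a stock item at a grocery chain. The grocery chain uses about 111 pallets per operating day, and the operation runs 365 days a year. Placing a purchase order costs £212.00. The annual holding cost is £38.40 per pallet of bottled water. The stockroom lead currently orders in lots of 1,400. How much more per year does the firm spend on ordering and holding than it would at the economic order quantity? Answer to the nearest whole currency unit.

Extra cost ≈ £7,331 per year

Annual demand D = 111 × 365 = 40,515.
EOQ = √(2DS/H) = √(2 × 40,515 × 212 / 38.4) ≈ 668.84.
Cost at Q* = (D/Q*)S + (Q*/2)H = √(2DSH) ≈ £25,683.63.
Cost at Q = 1,400: (40,515/1,400)×212 + (1,400/2)×38.4 = £6,135.13 + £26,880.00 = £33,015.13.
Excess = £33,015.13 − £25,683.63 = £7,331.50.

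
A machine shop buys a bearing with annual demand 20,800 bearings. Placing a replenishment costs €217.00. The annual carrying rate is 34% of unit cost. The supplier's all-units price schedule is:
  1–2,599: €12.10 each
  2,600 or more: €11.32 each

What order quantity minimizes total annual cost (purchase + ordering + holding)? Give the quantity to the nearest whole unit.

Holding cost per unit per year at price C is H = 0.34·C.
For each price level, check whether its EOQ is feasible; otherwise the best quantity at that price is the breakpoint.
EOQ at €12.10 = 1481.3 (feasible in tier 1): TC = 20,800×€12.10 + (20,800/1481.3)×217 + (1481.3/2)×0.34×€12.10 = €257,774.09.
EOQ at €11.32 = 1531.5 < 2600, so use break Q=2600: TC = 20,800×€11.32 + (20,800/2600.0)×217 + (2600.0/2)×0.34×€11.32 = €242,195.44.
Lowest total cost is €242,195.44 at Q = 2600.0.

Q* ≈ 2,600 bearings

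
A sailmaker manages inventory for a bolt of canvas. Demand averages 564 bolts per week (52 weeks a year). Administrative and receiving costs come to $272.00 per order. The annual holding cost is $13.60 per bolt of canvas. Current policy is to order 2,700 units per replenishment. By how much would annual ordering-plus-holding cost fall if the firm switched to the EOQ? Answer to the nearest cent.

Extra cost ≈ $6,584.27 per year

Annual demand D = 564 × 52 = 29,328.
EOQ = √(2DS/H) = √(2 × 29,328 × 272 / 13.6) ≈ 1083.11.
Cost at Q* = (D/Q*)S + (Q*/2)H = √(2DSH) ≈ $14,730.25.
Cost at Q = 2,700: (29,328/2,700)×272 + (2,700/2)×13.6 = $2,954.52 + $18,360.00 = $21,314.52.
Excess = $21,314.52 − $14,730.25 = $6,584.27.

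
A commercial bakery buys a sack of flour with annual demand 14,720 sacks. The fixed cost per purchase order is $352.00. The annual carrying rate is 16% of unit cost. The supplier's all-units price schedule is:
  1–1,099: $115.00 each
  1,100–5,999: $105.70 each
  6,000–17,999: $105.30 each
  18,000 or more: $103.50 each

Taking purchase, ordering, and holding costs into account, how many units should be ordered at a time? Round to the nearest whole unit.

Q* ≈ 1,100 sacks

Holding cost per unit per year at price C is H = 0.16·C.
For each price level, check whether its EOQ is feasible; otherwise the best quantity at that price is the breakpoint.
EOQ at $115.00 = 750.5 (feasible in tier 1): TC = 14,720×$115.00 + (14,720/750.5)×352 + (750.5/2)×0.16×$115.00 = $1,706,608.58.
EOQ at $105.70 = 782.8 < 1100, so use break Q=1100: TC = 14,720×$105.70 + (14,720/1100.0)×352 + (1100.0/2)×0.16×$105.70 = $1,569,916.00.
EOQ at $105.30 = 784.3 < 6000, so use break Q=6000: TC = 14,720×$105.30 + (14,720/6000.0)×352 + (6000.0/2)×0.16×$105.30 = $1,601,423.57.
EOQ at $103.50 = 791.1 < 18000, so use break Q=18000: TC = 14,720×$103.50 + (14,720/18000.0)×352 + (18000.0/2)×0.16×$103.50 = $1,672,847.86.
Lowest total cost is $1,569,916.00 at Q = 1100.0.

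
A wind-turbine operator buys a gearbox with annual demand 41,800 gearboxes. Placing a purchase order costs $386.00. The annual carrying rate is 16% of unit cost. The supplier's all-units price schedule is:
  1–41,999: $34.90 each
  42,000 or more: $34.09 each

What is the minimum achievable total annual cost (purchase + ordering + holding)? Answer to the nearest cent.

TC* ≈ $1,472,243.62

Holding cost per unit per year at price C is H = 0.16·C.
Evaluate total cost at each tier's feasible EOQ or, if the EOQ is below the tier, at the tier's minimum quantity.
EOQ at $34.90 = 2403.9 (feasible in tier 1): TC = 41,800×$34.90 + (41,800/2403.9)×386 + (2403.9/2)×0.16×$34.90 = $1,472,243.62.
EOQ at $34.09 = 2432.3 < 42000, so use break Q=42000: TC = 41,800×$34.09 + (41,800/42000.0)×386 + (42000.0/2)×0.16×$34.09 = $1,539,888.56.
Lowest total cost among the candidates is at Q = 2403.9.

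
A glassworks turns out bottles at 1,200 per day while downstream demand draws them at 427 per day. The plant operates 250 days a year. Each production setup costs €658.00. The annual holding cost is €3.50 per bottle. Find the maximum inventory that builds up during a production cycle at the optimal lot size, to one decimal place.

Annual demand D = 427 × 250 = 106,750.
Production build-up factor (1 − d/p) = 1 − 427/1,200 = 0.6442.
Q* = √(2DS / (H(1 − d/p))) = √(2 × 106,750 × 658 / (3.5 × 0.6442)).
= √(140,483,000 / 2.2546) ≈ 7893.666.
Maximum inventory = Q*(1 − d/p) = 7893.666 × 0.6442 ≈ 5084.836.

I_max ≈ 5,084.8 bottles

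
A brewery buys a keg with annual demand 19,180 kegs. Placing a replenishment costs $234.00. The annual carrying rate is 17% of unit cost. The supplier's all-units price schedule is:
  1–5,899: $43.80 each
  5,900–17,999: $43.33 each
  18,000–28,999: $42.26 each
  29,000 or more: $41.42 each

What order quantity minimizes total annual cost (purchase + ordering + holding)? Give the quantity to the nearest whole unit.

Q* ≈ 1,098 kegs

Holding cost per unit per year at price C is H = 0.17·C.
For each price level, check whether its EOQ is feasible; otherwise the best quantity at that price is the breakpoint.
EOQ at $43.80 = 1098.0 (feasible in tier 1): TC = 19,180×$43.80 + (19,180/1098.0)×234 + (1098.0/2)×0.17×$43.80 = $848,259.39.
EOQ at $43.33 = 1103.9 < 5900, so use break Q=5900: TC = 19,180×$43.33 + (19,180/5900.0)×234 + (5900.0/2)×0.17×$43.33 = $853,560.09.
EOQ at $42.26 = 1117.8 < 18000, so use break Q=18000: TC = 19,180×$42.26 + (19,180/18000.0)×234 + (18000.0/2)×0.17×$42.26 = $875,453.94.
EOQ at $41.42 = 1129.1 < 29000, so use break Q=29000: TC = 19,180×$41.42 + (19,180/29000.0)×234 + (29000.0/2)×0.17×$41.42 = $896,690.66.
Lowest total cost is $848,259.39 at Q = 1098.0.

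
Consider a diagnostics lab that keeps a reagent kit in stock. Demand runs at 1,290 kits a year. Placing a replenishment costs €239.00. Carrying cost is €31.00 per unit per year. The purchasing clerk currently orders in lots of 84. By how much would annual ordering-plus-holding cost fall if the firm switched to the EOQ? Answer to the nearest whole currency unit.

Extra cost ≈ €600 per year

EOQ = √(2DS/H) = √(2 × 1,290 × 239 / 31) ≈ 141.04.
Cost at Q* = (D/Q*)S + (Q*/2)H = √(2DSH) ≈ €4,372.10.
Cost at Q = 84: (1,290/84)×239 + (84/2)×31 = €3,670.36 + €1,302.00 = €4,972.36.
Excess = €4,972.36 − €4,372.10 = €600.26.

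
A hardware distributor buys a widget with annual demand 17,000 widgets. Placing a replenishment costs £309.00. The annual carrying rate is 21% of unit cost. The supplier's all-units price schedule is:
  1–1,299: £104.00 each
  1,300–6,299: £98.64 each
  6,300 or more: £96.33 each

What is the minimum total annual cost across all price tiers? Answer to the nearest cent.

Holding cost per unit per year at price C is H = 0.21·C.
Evaluate total cost at each tier's feasible EOQ or, if the EOQ is below the tier, at the tier's minimum quantity.
EOQ at £104.00 = 693.6 (feasible in tier 1): TC = 17,000×£104.00 + (17,000/693.6)×309 + (693.6/2)×0.21×£104.00 = £1,783,147.64.
EOQ at £98.64 = 712.2 < 1300, so use break Q=1300: TC = 17,000×£98.64 + (17,000/1300.0)×309 + (1300.0/2)×0.21×£98.64 = £1,694,385.13.
EOQ at £96.33 = 720.7 < 6300, so use break Q=6300: TC = 17,000×£96.33 + (17,000/6300.0)×309 + (6300.0/2)×0.21×£96.33 = £1,702,166.10.
Lowest total cost among the candidates is at Q = 1300.0.

TC* ≈ £1,694,385.13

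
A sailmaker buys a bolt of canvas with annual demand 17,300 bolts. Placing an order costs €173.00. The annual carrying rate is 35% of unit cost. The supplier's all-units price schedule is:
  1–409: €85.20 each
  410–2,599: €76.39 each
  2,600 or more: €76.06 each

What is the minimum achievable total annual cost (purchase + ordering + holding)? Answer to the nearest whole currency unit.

Holding cost per unit per year at price C is H = 0.35·C.
For each price level, check whether its EOQ is feasible; otherwise the best quantity at that price is the breakpoint.
Tier 1 (€85.20): EOQ = 448.0 exceeds tier's upper bound 409, so this tier is dominated.
EOQ at €76.39 = 473.2 (feasible in tier 2): TC = 17,300×€76.39 + (17,300/473.2)×173 + (473.2/2)×0.35×€76.39 = €1,334,197.67.
EOQ at €76.06 = 474.2 < 2600, so use break Q=2600: TC = 17,300×€76.06 + (17,300/2600.0)×173 + (2600.0/2)×0.35×€76.06 = €1,351,596.42.
Lowest total cost among the candidates is at Q = 473.2.

TC* ≈ €1,334,198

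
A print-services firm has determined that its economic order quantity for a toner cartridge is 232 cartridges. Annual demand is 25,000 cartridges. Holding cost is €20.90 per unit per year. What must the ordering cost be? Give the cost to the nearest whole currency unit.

S ≈ €22

The basic EOQ model gives Q* = √(2DS/H); rearrange for the unknown.
From Q* = √(2DS/H): S = Q*²H / (2D) = 232² × 20.9 / (2 × 25,000) = 22.4984.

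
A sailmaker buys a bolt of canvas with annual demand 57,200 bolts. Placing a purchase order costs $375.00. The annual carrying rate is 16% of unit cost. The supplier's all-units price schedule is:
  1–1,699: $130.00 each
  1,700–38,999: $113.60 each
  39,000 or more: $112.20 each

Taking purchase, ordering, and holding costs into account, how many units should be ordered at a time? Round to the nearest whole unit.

Q* ≈ 1,700 bolts

Holding cost per unit per year at price C is H = 0.16·C.
Evaluate total cost at each tier's feasible EOQ or, if the EOQ is below the tier, at the tier's minimum quantity.
EOQ at $130.00 = 1436.1 (feasible in tier 1): TC = 57,200×$130.00 + (57,200/1436.1)×375 + (1436.1/2)×0.16×$130.00 = $7,465,871.73.
EOQ at $113.60 = 1536.3 < 1700, so use break Q=1700: TC = 57,200×$113.60 + (57,200/1700.0)×375 + (1700.0/2)×0.16×$113.60 = $6,525,987.25.
EOQ at $112.20 = 1545.9 < 39000, so use break Q=39000: TC = 57,200×$112.20 + (57,200/39000.0)×375 + (39000.0/2)×0.16×$112.20 = $6,768,454.00.
Lowest total cost is $6,525,987.25 at Q = 1700.0.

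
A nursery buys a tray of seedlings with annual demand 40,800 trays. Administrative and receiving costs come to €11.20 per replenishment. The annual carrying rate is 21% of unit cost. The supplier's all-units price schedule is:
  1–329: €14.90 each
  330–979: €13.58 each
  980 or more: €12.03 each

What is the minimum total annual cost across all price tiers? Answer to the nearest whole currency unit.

TC* ≈ €492,528

Holding cost per unit per year at price C is H = 0.21·C.
Candidates are each tier's EOQ (if it falls in that tier) and each price-break quantity.
Tier 1 (€14.90): EOQ = 540.4 exceeds tier's upper bound 329, so this tier is dominated.
EOQ at €13.58 = 566.1 (feasible in tier 2): TC = 40,800×€13.58 + (40,800/566.1)×11.2 + (566.1/2)×0.21×€13.58 = €555,678.41.
EOQ at €12.03 = 601.5 < 980, so use break Q=980: TC = 40,800×€12.03 + (40,800/980.0)×11.2 + (980.0/2)×0.21×€12.03 = €492,528.17.
Lowest total cost among the candidates is at Q = 980.0.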